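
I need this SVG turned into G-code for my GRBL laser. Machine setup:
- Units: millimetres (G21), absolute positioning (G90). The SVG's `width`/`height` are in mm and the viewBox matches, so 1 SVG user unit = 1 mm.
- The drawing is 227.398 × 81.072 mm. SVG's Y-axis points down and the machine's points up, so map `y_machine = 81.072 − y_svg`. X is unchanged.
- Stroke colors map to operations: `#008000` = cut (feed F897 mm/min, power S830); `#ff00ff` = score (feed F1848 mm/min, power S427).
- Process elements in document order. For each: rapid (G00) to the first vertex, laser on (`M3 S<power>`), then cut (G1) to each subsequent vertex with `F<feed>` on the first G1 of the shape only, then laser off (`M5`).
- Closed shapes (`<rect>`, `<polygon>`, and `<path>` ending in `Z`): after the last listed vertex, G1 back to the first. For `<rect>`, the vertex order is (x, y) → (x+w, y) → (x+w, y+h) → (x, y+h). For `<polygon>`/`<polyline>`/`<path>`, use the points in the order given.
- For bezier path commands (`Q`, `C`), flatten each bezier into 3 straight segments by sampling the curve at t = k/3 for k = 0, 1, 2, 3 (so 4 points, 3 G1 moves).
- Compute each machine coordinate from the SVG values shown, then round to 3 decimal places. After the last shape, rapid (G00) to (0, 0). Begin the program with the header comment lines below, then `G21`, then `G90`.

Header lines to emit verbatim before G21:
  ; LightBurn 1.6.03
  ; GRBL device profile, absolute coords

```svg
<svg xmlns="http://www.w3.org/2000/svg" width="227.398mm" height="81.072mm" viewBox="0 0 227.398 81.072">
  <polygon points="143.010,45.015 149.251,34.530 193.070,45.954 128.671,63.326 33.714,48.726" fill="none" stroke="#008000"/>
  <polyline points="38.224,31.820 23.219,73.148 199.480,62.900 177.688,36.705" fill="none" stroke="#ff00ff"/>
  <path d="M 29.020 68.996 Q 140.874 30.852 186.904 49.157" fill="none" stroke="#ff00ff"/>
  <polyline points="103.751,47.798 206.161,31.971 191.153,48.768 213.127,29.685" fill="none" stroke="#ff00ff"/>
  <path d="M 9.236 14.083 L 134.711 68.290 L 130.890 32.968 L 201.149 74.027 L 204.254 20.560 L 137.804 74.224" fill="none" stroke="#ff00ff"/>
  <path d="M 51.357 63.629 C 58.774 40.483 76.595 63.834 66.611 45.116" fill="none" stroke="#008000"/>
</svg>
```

; LightBurn 1.6.03
; GRBL device profile, absolute coords
G21
G90
G00 X143.010 Y36.057
M3 S830
G1 X149.251 Y46.542 F897
G1 X193.070 Y35.118
G1 X128.671 Y17.746
G1 X33.714 Y32.346
G1 X143.010 Y36.057
M5
G00 X38.224 Y49.252
M3 S427
G1 X23.219 Y7.924 F1848
G1 X199.480 Y18.172
G1 X177.688 Y44.367
M5
G00 X29.020 Y12.076
M3 S427
G1 X96.276 Y31.233 F1848
G1 X148.904 Y37.846
G1 X186.904 Y31.915
M5
G00 X103.751 Y33.274
M3 S427
G1 X206.161 Y49.101 F1848
G1 X191.153 Y32.304
G1 X213.127 Y51.387
M5
G00 X9.236 Y66.989
M3 S427
G1 X134.711 Y12.782 F1848
G1 X130.890 Y48.104
G1 X201.149 Y7.045
G1 X204.254 Y60.512
G1 X137.804 Y6.848
M5
G00 X51.357 Y17.443
M3 S830
G1 X60.827 Y28.370 F897
G1 X68.742 Y27.981
G1 X66.611 Y35.956
M5
G00 X0.000 Y0.000

1 u = 1 mm; y_m = 81.072 − y.

[1] `<polygon>` closed polygon, #008000→cut S830 F897: (143.010,36.057) → (149.251,46.542) → (193.070,35.118) → (128.671,17.746) → (33.714,32.346) → (143.010,36.057) (closed)

[2] `<polyline>` open polyline, #ff00ff→score S427 F1848: (38.224,49.252) → (23.219,7.924) → (199.480,18.172) → (177.688,44.367)

[3] `<path>` quadratic bezier, #ff00ff→score S427 F1848: (29.020,12.076) → (96.276,31.233) → (148.904,37.846) → (186.904,31.915)

[4] `<polyline>` open polyline, #ff00ff→score S427 F1848: (103.751,33.274) → (206.161,49.101) → (191.153,32.304) → (213.127,51.387)

[5] `<path>` open polyline, #ff00ff→score S427 F1848: (9.236,66.989) → (134.711,12.782) → (130.890,48.104) → (201.149,7.045) → (204.254,60.512) → (137.804,6.848)

[6] `<path>` cubic bezier, #008000→cut S830 F897: (51.357,17.443) → (60.827,28.370) → (68.742,27.981) → (66.611,35.956)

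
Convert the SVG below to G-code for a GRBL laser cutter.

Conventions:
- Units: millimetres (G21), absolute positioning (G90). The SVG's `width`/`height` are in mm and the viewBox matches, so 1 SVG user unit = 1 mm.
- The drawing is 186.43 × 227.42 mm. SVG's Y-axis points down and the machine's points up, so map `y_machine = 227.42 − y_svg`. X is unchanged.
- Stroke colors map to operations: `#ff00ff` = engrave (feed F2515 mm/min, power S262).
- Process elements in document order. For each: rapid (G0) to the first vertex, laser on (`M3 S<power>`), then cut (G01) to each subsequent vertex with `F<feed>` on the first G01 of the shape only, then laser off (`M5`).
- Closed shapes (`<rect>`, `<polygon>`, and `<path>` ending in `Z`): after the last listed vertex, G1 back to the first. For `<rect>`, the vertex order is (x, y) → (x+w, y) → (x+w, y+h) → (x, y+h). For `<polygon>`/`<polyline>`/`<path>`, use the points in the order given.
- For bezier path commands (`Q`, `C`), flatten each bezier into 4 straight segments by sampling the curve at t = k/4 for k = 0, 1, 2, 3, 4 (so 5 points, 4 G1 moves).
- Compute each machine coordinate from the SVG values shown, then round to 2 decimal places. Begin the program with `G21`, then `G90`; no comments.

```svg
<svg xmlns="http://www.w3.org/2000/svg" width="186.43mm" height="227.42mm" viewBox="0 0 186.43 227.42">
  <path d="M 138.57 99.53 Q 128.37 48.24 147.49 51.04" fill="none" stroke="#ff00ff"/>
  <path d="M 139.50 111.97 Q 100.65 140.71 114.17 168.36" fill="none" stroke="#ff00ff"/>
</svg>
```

viewBox `0 0 186.43 227.42` with mm width/height → 1 unit = 1 mm. Flip: y_m = 227.42 − y_svg.

**Shape 1** — `<path>` quadratic bezier, stroke `#ff00ff` → engrave (S262, F2515). Control points (SVG): P0=(138.57,99.53), P1=(128.37,48.24), P2=(147.49,51.04); sampled at t=k/4. Machine vertices: (138.57,127.89) → (135.30,150.15) → (135.70,165.66) → (139.76,174.40) → (147.49,176.38). Open path.

**Shape 2** — `<path>` quadratic bezier, stroke `#ff00ff` → engrave (S262, F2515). Control points (SVG): P0=(139.50,111.97), P1=(100.65,140.71), P2=(114.17,168.36); sampled at t=k/4. Machine vertices: (139.50,115.45) → (123.35,101.15) → (113.74,86.98) → (110.68,72.95) → (114.17,59.06). Open path.

G21
G90
G0 X138.57 Y127.89
M3 S262
G01 X135.30 Y150.15 F2515
G01 X135.70 Y165.66
G01 X139.76 Y174.40
G01 X147.49 Y176.38
M5
G0 X139.50 Y115.45
M3 S262
G01 X123.35 Y101.15 F2515
G01 X113.74 Y86.98
G01 X110.68 Y72.95
G01 X114.17 Y59.06
M5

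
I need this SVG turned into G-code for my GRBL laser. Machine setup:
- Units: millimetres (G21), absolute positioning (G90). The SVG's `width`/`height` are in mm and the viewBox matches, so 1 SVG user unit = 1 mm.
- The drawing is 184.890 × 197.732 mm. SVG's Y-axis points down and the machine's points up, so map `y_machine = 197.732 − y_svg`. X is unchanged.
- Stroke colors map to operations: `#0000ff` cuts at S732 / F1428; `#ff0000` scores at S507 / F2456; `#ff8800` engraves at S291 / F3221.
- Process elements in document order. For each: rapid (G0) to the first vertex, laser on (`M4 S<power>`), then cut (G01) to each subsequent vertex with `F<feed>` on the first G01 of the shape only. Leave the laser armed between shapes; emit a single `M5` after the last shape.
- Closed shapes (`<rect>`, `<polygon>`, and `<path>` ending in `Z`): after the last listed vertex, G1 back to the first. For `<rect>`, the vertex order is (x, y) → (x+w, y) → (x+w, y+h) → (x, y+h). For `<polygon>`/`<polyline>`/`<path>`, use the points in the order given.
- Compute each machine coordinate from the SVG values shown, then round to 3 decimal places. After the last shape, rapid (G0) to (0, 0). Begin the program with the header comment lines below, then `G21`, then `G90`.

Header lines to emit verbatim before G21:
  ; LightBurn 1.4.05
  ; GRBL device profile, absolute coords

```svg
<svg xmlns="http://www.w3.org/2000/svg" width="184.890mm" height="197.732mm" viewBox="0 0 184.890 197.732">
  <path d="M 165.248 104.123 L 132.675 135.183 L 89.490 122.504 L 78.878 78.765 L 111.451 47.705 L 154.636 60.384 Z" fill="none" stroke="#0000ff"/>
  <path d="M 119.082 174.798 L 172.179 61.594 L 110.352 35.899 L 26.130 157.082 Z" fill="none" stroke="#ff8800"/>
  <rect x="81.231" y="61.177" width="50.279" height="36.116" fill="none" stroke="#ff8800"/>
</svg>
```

1 u = 1 mm; y_m = 197.732 − y.

[1] `<path>` regular polygon, #0000ff→cut S732 F1428: (165.248,93.609) → (132.675,62.549) → (89.490,75.228) → (78.878,118.967) → (111.451,150.027) → (154.636,137.348) → (165.248,93.609) (closed)

[2] `<path>` closed polygon, #ff8800→engrave S291 F3221: (119.082,22.934) → (172.179,136.138) → (110.352,161.833) → (26.130,40.650) → (119.082,22.934) (closed)

[3] `<rect>` rectangle, #ff8800→engrave S291 F3221: (81.231,136.555) → (131.510,136.555) → (131.510,100.439) → (81.231,100.439) → (81.231,136.555) (closed)

; LightBurn 1.4.05
; GRBL device profile, absolute coords
G21
G90
G0 X165.248 Y93.609
M4 S732
G01 X132.675 Y62.549 F1428
G01 X89.490 Y75.228
G01 X78.878 Y118.967
G01 X111.451 Y150.027
G01 X154.636 Y137.348
G01 X165.248 Y93.609
G0 X119.082 Y22.934
M4 S291
G01 X172.179 Y136.138 F3221
G01 X110.352 Y161.833
G01 X26.130 Y40.650
G01 X119.082 Y22.934
G0 X81.231 Y136.555
M4 S291
G01 X131.510 Y136.555 F3221
G01 X131.510 Y100.439
G01 X81.231 Y100.439
G01 X81.231 Y136.555
M5
G0 X0.000 Y0.000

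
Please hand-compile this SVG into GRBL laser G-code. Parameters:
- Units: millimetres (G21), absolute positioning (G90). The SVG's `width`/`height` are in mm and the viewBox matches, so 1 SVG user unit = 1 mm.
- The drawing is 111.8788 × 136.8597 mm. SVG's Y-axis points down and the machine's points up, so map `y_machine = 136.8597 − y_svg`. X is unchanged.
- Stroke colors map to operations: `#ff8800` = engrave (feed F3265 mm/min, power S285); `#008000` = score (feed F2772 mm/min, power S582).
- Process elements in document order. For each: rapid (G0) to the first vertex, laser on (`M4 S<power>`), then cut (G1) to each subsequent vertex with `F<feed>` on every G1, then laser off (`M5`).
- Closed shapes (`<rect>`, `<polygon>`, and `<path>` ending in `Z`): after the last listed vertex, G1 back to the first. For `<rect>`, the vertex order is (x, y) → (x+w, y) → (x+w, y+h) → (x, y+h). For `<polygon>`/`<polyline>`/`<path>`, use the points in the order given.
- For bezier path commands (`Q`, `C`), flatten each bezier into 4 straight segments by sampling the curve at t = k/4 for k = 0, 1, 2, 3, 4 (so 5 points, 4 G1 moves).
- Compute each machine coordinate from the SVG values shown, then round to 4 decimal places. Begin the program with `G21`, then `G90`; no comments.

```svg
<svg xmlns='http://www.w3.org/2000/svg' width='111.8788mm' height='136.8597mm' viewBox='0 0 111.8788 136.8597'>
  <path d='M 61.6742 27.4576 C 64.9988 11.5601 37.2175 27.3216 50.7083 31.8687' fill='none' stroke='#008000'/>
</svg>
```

viewBox `0 0 111.8788 136.8597` with mm width/height → 1 unit = 1 mm. Flip: y_m = 136.8597 − y_svg.

**Shape 1** — `<path>` cubic bezier, stroke `#008000` → score (S582, F2772). Control points (SVG): P0=(61.6742,27.4576), P1=(64.9988,11.5601), P2=(37.2175,27.3216), P3=(50.7083,31.8687); sampled at t=k/4. Machine vertices: (61.6742,109.4021) → (59.4662,116.0591) → (52.3789,114.8633) → (47.1978,109.8341) → (50.7083,104.9910). Open path.

G21
G90
G0 X61.6742 Y109.4021
M4 S582
G1 X59.4662 Y116.0591 F2772
G1 X52.3789 Y114.8633 F2772
G1 X47.1978 Y109.8341 F2772
G1 X50.7083 Y104.9910 F2772
M5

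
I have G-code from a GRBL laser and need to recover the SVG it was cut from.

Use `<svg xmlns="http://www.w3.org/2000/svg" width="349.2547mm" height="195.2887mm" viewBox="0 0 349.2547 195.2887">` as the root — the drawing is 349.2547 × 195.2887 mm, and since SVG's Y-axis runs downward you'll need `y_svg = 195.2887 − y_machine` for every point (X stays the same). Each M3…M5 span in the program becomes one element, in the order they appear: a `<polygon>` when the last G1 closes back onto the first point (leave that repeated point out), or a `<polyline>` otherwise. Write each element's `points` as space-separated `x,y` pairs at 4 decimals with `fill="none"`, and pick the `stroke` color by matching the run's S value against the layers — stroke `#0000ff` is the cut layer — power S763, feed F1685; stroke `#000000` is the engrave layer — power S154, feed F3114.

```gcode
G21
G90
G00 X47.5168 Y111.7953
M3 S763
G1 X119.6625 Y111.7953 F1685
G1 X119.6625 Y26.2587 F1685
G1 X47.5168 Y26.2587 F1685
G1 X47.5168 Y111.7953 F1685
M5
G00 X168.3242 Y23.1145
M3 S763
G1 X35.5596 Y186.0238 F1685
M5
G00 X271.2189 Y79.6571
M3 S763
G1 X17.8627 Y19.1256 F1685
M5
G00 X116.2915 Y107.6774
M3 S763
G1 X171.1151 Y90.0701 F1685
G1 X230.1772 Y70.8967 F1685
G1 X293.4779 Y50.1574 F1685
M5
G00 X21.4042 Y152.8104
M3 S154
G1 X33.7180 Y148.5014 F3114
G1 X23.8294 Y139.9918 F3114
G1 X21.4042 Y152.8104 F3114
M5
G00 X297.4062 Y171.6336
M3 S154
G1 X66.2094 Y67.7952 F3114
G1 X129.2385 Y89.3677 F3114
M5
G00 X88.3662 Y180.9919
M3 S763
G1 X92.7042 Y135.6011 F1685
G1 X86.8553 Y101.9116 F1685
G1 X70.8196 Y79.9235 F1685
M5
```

<svg xmlns="http://www.w3.org/2000/svg" width="349.2547mm" height="195.2887mm" viewBox="0 0 349.2547 195.2887">
  <polygon points="47.5168,83.4934 119.6625,83.4934 119.6625,169.0300 47.5168,169.0300" fill="none" stroke="#0000ff"/>
  <polyline points="168.3242,172.1742 35.5596,9.2649" fill="none" stroke="#0000ff"/>
  <polyline points="271.2189,115.6316 17.8627,176.1631" fill="none" stroke="#0000ff"/>
  <polyline points="116.2915,87.6113 171.1151,105.2186 230.1772,124.3920 293.4779,145.1313" fill="none" stroke="#0000ff"/>
  <polygon points="21.4042,42.4783 33.7180,46.7873 23.8294,55.2969" fill="none" stroke="#000000"/>
  <polyline points="297.4062,23.6551 66.2094,127.4935 129.2385,105.9210" fill="none" stroke="#000000"/>
  <polyline points="88.3662,14.2968 92.7042,59.6876 86.8553,93.3771 70.8196,115.3652" fill="none" stroke="#0000ff"/>
</svg>

Each laser-on run becomes one SVG element. Flip Y back into SVG space with y_svg = 195.2887 − y_machine.

Run 1: power S763 maps to stroke `#0000ff` (cut). The run returns to its start, so emit a `<polygon>` with points (Y-flipped): 47.5168,83.4934 119.6625,83.4934 119.6625,169.0300 47.5168,169.0300.

Run 2: the run's S763 means `#0000ff` (cut). The run is open, so emit a `<polyline>` with points (Y-flipped): 168.3242,172.1742 35.5596,9.2649.

Run 3: the run's S763 means `#0000ff` (cut). The run is open, so emit a `<polyline>` with points (Y-flipped): 271.2189,115.6316 17.8627,176.1631.

Run 4: S763 ⇒ cut layer `#0000ff`. The run is open, so emit a `<polyline>` with points (Y-flipped): 116.2915,87.6113 171.1151,105.2186 230.1772,124.3920 293.4779,145.1313.

Run 5: power S154 maps to stroke `#000000` (engrave). The run returns to its start, so emit a `<polygon>` with points (Y-flipped): 21.4042,42.4783 33.7180,46.7873 23.8294,55.2969.

Run 6: the run's S154 means `#000000` (engrave). The run is open, so emit a `<polyline>` with points (Y-flipped): 297.4062,23.6551 66.2094,127.4935 129.2385,105.9210.

Run 7: the run's S763 means `#0000ff` (cut). The run is open, so emit a `<polyline>` with points (Y-flipped): 88.3662,14.2968 92.7042,59.6876 86.8553,93.3771 70.8196,115.3652.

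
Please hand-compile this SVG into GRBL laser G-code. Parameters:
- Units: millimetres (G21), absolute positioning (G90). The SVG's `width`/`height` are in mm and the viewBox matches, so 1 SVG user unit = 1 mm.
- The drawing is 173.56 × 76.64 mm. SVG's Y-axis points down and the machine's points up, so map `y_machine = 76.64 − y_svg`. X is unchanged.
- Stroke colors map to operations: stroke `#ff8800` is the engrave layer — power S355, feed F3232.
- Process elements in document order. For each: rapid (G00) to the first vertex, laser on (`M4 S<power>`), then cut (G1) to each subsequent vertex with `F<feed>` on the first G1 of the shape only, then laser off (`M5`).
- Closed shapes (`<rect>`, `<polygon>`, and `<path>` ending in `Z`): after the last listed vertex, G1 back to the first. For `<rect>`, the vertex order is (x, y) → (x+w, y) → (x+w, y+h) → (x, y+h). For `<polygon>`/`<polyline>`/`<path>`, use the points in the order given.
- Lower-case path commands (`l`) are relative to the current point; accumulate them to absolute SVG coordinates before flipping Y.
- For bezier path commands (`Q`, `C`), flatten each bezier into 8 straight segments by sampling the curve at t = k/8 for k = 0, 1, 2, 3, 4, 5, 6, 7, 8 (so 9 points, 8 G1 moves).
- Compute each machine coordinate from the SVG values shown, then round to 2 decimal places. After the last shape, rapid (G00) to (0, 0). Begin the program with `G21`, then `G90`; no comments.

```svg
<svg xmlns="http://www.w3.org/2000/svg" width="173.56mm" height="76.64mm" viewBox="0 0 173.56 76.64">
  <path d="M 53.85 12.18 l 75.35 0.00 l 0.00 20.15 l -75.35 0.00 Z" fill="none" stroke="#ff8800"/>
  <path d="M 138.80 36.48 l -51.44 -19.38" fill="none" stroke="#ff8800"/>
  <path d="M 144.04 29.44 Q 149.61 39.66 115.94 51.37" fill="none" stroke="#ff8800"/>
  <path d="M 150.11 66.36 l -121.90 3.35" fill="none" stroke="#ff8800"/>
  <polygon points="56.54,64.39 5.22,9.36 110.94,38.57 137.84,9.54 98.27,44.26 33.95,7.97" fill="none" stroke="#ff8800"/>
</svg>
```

G21
G90
G00 X53.85 Y64.46
M4 S355
G1 X129.20 Y64.46 F3232
G1 X129.20 Y44.31
G1 X53.85 Y44.31
G1 X53.85 Y64.46
M5
G00 X138.80 Y40.16
M4 S355
G1 X87.36 Y59.54 F3232
M5
G00 X144.04 Y47.20
M4 S355
G1 X144.82 Y44.62 F3232
G1 X144.37 Y42.00
G1 X142.70 Y39.33
G1 X139.80 Y36.61
G1 X135.67 Y33.84
G1 X130.32 Y31.03
G1 X123.74 Y28.17
G1 X115.94 Y25.27
M5
G00 X150.11 Y10.28
M4 S355
G1 X28.21 Y6.93 F3232
M5
G00 X56.54 Y12.25
M4 S355
G1 X5.22 Y67.28 F3232
G1 X110.94 Y38.07
G1 X137.84 Y67.10
G1 X98.27 Y32.38
G1 X33.95 Y68.67
G1 X56.54 Y12.25
M5
G00 X0.00 Y0.00

Since the viewBox matches the mm dimensions, user units are millimetres directly. The only transform is the Y-flip y_m = 76.64 − y_svg.

Shape 1 is a rectangle drawn with `<path>`. Its stroke #ff8800 means engrave at S355, F3232. After flipping Y the toolpath is (53.85,64.46) → (129.20,64.46) → (129.20,44.31) → (53.85,44.31) → (53.85,64.46), returning to the start.

Shape 2 is a line segment drawn with `<path>`. Its stroke #ff8800 means engrave at S355, F3232. After flipping Y the toolpath is (138.80,40.16) → (87.36,59.54).

Shape 3 is a quadratic bezier drawn with `<path>`. Its stroke #ff8800 means engrave at S355, F3232. After flipping Y the toolpath is (144.04,47.20) → (144.82,44.62) → (144.37,42.00) → (142.70,39.33) → (139.80,36.61) → (135.67,33.84) → (130.32,31.03) → (123.74,28.17) → (115.94,25.27).

Shape 4 is a line segment drawn with `<path>`. Its stroke #ff8800 means engrave at S355, F3232. After flipping Y the toolpath is (150.11,10.28) → (28.21,6.93).

Shape 5 is a closed polygon drawn with `<polygon>`. Its stroke #ff8800 means engrave at S355, F3232. After flipping Y the toolpath is (56.54,12.25) → (5.22,67.28) → (110.94,38.07) → (137.84,67.10) → (98.27,32.38) → (33.95,68.67) → (56.54,12.25), returning to the start.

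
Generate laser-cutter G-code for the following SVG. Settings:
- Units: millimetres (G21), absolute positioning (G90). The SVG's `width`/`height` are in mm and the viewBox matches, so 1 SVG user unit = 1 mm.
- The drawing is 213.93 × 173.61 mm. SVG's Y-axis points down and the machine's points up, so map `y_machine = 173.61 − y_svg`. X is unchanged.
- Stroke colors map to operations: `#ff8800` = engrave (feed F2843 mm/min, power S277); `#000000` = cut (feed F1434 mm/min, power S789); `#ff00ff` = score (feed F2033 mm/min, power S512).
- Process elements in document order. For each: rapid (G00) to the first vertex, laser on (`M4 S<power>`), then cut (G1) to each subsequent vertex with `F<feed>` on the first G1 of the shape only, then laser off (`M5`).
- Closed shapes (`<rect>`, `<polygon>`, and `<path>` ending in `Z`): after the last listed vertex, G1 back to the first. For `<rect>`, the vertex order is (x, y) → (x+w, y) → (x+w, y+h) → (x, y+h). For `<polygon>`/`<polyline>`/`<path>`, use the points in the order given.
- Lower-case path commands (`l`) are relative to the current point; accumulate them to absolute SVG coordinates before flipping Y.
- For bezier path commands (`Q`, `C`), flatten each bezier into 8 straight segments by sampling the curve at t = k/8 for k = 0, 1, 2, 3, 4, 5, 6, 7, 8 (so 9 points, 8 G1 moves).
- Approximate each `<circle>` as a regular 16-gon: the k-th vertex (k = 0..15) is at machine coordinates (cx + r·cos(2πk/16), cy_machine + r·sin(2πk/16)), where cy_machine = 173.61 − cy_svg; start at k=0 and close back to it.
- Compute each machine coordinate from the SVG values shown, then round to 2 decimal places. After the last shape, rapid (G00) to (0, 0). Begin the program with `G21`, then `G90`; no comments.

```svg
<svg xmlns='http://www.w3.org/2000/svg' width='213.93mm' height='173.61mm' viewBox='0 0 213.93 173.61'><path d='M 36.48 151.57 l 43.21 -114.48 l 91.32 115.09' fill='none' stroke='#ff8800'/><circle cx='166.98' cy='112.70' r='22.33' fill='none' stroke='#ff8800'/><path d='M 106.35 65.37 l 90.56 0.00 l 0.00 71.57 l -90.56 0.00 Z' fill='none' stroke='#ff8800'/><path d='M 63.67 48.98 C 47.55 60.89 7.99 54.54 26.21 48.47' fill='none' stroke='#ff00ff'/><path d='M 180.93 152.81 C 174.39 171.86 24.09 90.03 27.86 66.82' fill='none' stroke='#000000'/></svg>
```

G21
G90
G00 X36.48 Y22.04
M4 S277
G1 X79.69 Y136.52 F2843
G1 X171.01 Y21.43
M5
G00 X189.31 Y60.91
M4 S277
G1 X187.61 Y69.46 F2843
G1 X182.77 Y76.70
G1 X175.53 Y81.54
G1 X166.98 Y83.24
G1 X158.43 Y81.54
G1 X151.19 Y76.70
G1 X146.35 Y69.46
G1 X144.65 Y60.91
G1 X146.35 Y52.36
G1 X151.19 Y45.12
G1 X158.43 Y40.28
G1 X166.98 Y38.58
G1 X175.53 Y40.28
G1 X182.77 Y45.12
G1 X187.61 Y52.36
G1 X189.31 Y60.91
M5
G00 X106.35 Y108.24
M4 S277
G1 X196.91 Y108.24 F2843
G1 X196.91 Y36.67
G1 X106.35 Y36.67
G1 X106.35 Y108.24
M5
G00 X63.67 Y124.63
M4 S512
G1 X56.68 Y120.98 F2033
G1 X48.45 Y118.83
G1 X39.93 Y117.96
G1 X32.06 Y118.14
G1 X25.81 Y119.17
G1 X22.11 Y120.82
G1 X21.93 Y122.89
G1 X26.21 Y125.14
M5
G00 X180.93 Y20.80
M4 S789
G1 X172.32 Y18.07 F1434
G1 X153.72 Y22.94
G1 X128.63 Y33.52
G1 X100.53 Y47.95
G1 X72.91 Y64.36
G1 X49.27 Y80.88
G1 X33.09 Y95.65
G1 X27.86 Y106.79
M5
G00 X0.00 Y0.00

Since the viewBox matches the mm dimensions, user units are millimetres directly. The only transform is the Y-flip y_m = 173.61 − y_svg.

Shape 1 is a open polyline drawn with `<path>`. Its stroke #ff8800 means engrave at S277, F2843. After flipping Y the toolpath is (36.48,22.04) → (79.69,136.52) → (171.01,21.43).

Shape 2 is a circle drawn with `<circle>`. Its stroke #ff8800 means engrave at S277, F2843. After flipping Y the toolpath is (189.31,60.91) → (187.61,69.46) → (182.77,76.70) → (175.53,81.54) → (166.98,83.24) → (158.43,81.54) → (151.19,76.70) → (146.35,69.46) → (144.65,60.91) → (146.35,52.36) → (151.19,45.12) → (158.43,40.28) → (166.98,38.58) → (175.53,40.28) → (182.77,45.12) → (187.61,52.36) → (189.31,60.91), returning to the start.

Shape 3 is a rectangle drawn with `<path>`. Its stroke #ff8800 means engrave at S277, F2843. After flipping Y the toolpath is (106.35,108.24) → (196.91,108.24) → (196.91,36.67) → (106.35,36.67) → (106.35,108.24), returning to the start.

Shape 4 is a cubic bezier drawn with `<path>`. Its stroke #ff00ff means score at S512, F2033. After flipping Y the toolpath is (63.67,124.63) → (56.68,120.98) → (48.45,118.83) → (39.93,117.96) → (32.06,118.14) → (25.81,119.17) → (22.11,120.82) → (21.93,122.89) → (26.21,125.14).

Shape 5 is a cubic bezier drawn with `<path>`. Its stroke #000000 means cut at S789, F1434. After flipping Y the toolpath is (180.93,20.80) → (172.32,18.07) → (153.72,22.94) → (128.63,33.52) → (100.53,47.95) → (72.91,64.36) → (49.27,80.88) → (33.09,95.65) → (27.86,106.79).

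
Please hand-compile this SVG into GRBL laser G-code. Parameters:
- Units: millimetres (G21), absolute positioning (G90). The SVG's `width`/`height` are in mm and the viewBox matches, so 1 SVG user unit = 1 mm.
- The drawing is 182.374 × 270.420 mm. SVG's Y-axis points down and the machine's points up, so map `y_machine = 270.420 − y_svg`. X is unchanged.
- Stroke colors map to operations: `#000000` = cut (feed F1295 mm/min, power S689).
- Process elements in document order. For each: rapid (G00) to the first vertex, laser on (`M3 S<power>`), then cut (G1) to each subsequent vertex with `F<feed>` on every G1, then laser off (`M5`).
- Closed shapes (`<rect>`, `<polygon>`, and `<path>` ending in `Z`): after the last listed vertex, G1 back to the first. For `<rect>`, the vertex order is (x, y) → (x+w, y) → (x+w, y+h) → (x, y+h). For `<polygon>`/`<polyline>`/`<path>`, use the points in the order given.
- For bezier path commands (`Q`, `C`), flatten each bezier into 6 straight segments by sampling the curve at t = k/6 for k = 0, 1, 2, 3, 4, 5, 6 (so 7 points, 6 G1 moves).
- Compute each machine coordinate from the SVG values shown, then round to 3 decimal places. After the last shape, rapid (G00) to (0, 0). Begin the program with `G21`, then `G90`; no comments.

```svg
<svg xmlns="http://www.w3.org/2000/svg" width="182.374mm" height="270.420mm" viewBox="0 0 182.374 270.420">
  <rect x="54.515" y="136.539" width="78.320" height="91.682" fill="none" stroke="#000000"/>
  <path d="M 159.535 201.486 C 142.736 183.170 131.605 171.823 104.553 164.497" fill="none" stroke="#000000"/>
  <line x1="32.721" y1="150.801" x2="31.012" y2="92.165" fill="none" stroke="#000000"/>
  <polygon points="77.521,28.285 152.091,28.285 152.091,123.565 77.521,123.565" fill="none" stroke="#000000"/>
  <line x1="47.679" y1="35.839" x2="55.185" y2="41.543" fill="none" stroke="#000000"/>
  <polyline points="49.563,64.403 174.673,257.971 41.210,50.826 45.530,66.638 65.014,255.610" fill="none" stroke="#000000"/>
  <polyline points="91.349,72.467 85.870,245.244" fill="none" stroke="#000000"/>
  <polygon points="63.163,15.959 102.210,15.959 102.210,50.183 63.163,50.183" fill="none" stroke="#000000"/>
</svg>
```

viewBox `0 0 182.374 270.420` with mm width/height → 1 unit = 1 mm. Flip: y_m = 270.420 − y_svg.

**Shape 1** — `<rect>` rectangle, stroke `#000000` → cut (S689, F1295). Machine vertices: (54.515,133.881) → (132.835,133.881) → (132.835,42.199) → (54.515,42.199) → (54.515,133.881). Closed: final G1 returns to the first vertex.

**Shape 2** — `<path>` cubic bezier, stroke `#000000` → cut (S689, F1295). Control points (SVG): P0=(159.535,201.486), P1=(142.736,183.170), P2=(131.605,171.823), P3=(104.553,164.497); sampled at t=k/6. Machine vertices: (159.535,68.934) → (151.508,77.525) → (143.826,85.036) → (135.889,91.550) → (127.098,97.147) → (116.852,101.911) → (104.553,105.923). Open path.

**Shape 3** — `<line>` line segment, stroke `#000000` → cut (S689, F1295). Machine vertices: (32.721,119.619) → (31.012,178.255). Open path.

**Shape 4** — `<polygon>` rectangle, stroke `#000000` → cut (S689, F1295). Machine vertices: (77.521,242.135) → (152.091,242.135) → (152.091,146.855) → (77.521,146.855) → (77.521,242.135). Closed: final G1 returns to the first vertex.

**Shape 5** — `<line>` line segment, stroke `#000000` → cut (S689, F1295). Machine vertices: (47.679,234.581) → (55.185,228.877). Open path.

**Shape 6** — `<polyline>` open polyline, stroke `#000000` → cut (S689, F1295). Machine vertices: (49.563,206.017) → (174.673,12.449) → (41.210,219.594) → (45.530,203.782) → (65.014,14.810). Open path.

**Shape 7** — `<polyline>` line segment, stroke `#000000` → cut (S689, F1295). Machine vertices: (91.349,197.953) → (85.870,25.176). Open path.

**Shape 8** — `<polygon>` rectangle, stroke `#000000` → cut (S689, F1295). Machine vertices: (63.163,254.461) → (102.210,254.461) → (102.210,220.237) → (63.163,220.237) → (63.163,254.461). Closed: final G1 returns to the first vertex.

G21
G90
G00 X54.515 Y133.881
M3 S689
G1 X132.835 Y133.881 F1295
G1 X132.835 Y42.199 F1295
G1 X54.515 Y42.199 F1295
G1 X54.515 Y133.881 F1295
M5
G00 X159.535 Y68.934
M3 S689
G1 X151.508 Y77.525 F1295
G1 X143.826 Y85.036 F1295
G1 X135.889 Y91.550 F1295
G1 X127.098 Y97.147 F1295
G1 X116.852 Y101.911 F1295
G1 X104.553 Y105.923 F1295
M5
G00 X32.721 Y119.619
M3 S689
G1 X31.012 Y178.255 F1295
M5
G00 X77.521 Y242.135
M3 S689
G1 X152.091 Y242.135 F1295
G1 X152.091 Y146.855 F1295
G1 X77.521 Y146.855 F1295
G1 X77.521 Y242.135 F1295
M5
G00 X47.679 Y234.581
M3 S689
G1 X55.185 Y228.877 F1295
M5
G00 X49.563 Y206.017
M3 S689
G1 X174.673 Y12.449 F1295
G1 X41.210 Y219.594 F1295
G1 X45.530 Y203.782 F1295
G1 X65.014 Y14.810 F1295
M5
G00 X91.349 Y197.953
M3 S689
G1 X85.870 Y25.176 F1295
M5
G00 X63.163 Y254.461
M3 S689
G1 X102.210 Y254.461 F1295
G1 X102.210 Y220.237 F1295
G1 X63.163 Y220.237 F1295
G1 X63.163 Y254.461 F1295
M5
G00 X0.000 Y0.000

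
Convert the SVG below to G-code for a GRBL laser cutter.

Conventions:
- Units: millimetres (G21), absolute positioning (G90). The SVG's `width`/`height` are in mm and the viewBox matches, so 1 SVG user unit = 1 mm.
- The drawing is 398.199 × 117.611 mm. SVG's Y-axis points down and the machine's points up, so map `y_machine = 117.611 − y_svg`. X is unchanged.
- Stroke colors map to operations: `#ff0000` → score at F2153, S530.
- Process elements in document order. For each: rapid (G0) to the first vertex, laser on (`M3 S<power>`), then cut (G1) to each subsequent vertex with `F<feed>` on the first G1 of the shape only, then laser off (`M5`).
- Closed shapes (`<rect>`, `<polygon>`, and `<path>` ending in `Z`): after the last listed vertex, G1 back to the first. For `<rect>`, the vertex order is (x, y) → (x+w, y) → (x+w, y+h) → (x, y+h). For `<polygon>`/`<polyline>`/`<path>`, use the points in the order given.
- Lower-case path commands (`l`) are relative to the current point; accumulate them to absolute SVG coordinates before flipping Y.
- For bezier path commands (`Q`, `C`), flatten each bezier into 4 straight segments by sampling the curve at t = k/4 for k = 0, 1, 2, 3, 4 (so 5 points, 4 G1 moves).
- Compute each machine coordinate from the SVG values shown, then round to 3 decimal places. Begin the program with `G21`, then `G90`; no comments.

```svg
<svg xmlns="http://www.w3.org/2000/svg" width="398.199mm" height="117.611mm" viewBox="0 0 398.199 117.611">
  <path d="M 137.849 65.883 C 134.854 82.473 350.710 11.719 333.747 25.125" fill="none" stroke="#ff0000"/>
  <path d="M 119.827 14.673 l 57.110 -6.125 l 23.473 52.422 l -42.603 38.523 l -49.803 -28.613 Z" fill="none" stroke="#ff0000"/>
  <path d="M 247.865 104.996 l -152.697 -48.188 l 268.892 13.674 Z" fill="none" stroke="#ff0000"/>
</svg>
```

viewBox `0 0 398.199 117.611` with mm width/height → 1 unit = 1 mm. Flip: y_m = 117.611 − y_svg.

**Shape 1** — `<path>` cubic bezier, stroke `#ff0000` → score (S530, F2153). Control points (SVG): P0=(137.849,65.883), P1=(134.854,82.473), P2=(350.710,11.719), P3=(333.747,25.125); sampled at t=k/4. Machine vertices: (137.849,51.728) → (169.580,52.983) → (241.036,70.913) → (309.873,89.440) → (333.747,92.486). Open path.

**Shape 2** — `<path>` regular polygon, stroke `#ff0000` → score (S530, F2153). Machine vertices: (119.827,102.938) → (176.937,109.063) → (200.410,56.641) → (157.807,18.118) → (108.004,46.731) → (119.827,102.938). Closed: final G1 returns to the first vertex.

**Shape 3** — `<path>` closed polygon, stroke `#ff0000` → score (S530, F2153). Machine vertices: (247.865,12.615) → (95.168,60.803) → (364.060,47.129) → (247.865,12.615). Closed: final G1 returns to the first vertex.

G21
G90
G0 X137.849 Y51.728
M3 S530
G1 X169.580 Y52.983 F2153
G1 X241.036 Y70.913
G1 X309.873 Y89.440
G1 X333.747 Y92.486
M5
G0 X119.827 Y102.938
M3 S530
G1 X176.937 Y109.063 F2153
G1 X200.410 Y56.641
G1 X157.807 Y18.118
G1 X108.004 Y46.731
G1 X119.827 Y102.938
M5
G0 X247.865 Y12.615
M3 S530
G1 X95.168 Y60.803 F2153
G1 X364.060 Y47.129
G1 X247.865 Y12.615
M5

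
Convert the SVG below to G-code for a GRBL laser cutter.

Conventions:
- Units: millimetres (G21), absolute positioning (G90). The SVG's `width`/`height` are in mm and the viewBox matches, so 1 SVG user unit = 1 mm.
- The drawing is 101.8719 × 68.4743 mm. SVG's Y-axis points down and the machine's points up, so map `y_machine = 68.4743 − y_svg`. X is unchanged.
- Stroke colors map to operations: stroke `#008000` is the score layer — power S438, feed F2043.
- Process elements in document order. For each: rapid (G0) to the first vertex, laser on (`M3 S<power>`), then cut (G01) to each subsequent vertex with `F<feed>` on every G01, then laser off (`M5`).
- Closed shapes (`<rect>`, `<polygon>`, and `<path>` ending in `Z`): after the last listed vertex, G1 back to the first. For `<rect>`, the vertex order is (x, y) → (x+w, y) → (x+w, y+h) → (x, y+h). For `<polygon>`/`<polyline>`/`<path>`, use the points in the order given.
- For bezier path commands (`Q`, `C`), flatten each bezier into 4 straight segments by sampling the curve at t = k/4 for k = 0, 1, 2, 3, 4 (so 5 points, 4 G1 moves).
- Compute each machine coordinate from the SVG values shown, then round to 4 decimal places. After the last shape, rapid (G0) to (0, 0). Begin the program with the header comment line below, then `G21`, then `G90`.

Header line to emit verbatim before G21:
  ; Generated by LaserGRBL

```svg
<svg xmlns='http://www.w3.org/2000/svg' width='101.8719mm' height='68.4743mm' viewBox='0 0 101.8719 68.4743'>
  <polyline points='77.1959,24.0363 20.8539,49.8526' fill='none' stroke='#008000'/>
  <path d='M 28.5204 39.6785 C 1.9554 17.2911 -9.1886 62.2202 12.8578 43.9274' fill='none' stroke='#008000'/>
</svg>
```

; Generated by LaserGRBL
G21
G90
G0 X77.1959 Y44.4380
M3 S438
G01 X20.8539 Y18.6217 F2043
M5
G0 X28.5204 Y28.7958
M3 S438
G01 X11.7657 Y35.0042 F2043
G01 X2.4598 Y28.2068 F2043
G01 X2.2686 Y20.6417 F2043
G01 X12.8578 Y24.5469 F2043
M5
G0 X0.0000 Y0.0000

Since the viewBox matches the mm dimensions, user units are millimetres directly. The only transform is the Y-flip y_m = 68.4743 − y_svg.

Shape 1 is a line segment drawn with `<polyline>`. Its stroke #008000 means score at S438, F2043. After flipping Y the toolpath is (77.1959,44.4380) → (20.8539,18.6217).

Shape 2 is a cubic bezier drawn with `<path>`. Its stroke #008000 means score at S438, F2043. After flipping Y the toolpath is (28.5204,28.7958) → (11.7657,35.0042) → (2.4598,28.2068) → (2.2686,20.6417) → (12.8578,24.5469).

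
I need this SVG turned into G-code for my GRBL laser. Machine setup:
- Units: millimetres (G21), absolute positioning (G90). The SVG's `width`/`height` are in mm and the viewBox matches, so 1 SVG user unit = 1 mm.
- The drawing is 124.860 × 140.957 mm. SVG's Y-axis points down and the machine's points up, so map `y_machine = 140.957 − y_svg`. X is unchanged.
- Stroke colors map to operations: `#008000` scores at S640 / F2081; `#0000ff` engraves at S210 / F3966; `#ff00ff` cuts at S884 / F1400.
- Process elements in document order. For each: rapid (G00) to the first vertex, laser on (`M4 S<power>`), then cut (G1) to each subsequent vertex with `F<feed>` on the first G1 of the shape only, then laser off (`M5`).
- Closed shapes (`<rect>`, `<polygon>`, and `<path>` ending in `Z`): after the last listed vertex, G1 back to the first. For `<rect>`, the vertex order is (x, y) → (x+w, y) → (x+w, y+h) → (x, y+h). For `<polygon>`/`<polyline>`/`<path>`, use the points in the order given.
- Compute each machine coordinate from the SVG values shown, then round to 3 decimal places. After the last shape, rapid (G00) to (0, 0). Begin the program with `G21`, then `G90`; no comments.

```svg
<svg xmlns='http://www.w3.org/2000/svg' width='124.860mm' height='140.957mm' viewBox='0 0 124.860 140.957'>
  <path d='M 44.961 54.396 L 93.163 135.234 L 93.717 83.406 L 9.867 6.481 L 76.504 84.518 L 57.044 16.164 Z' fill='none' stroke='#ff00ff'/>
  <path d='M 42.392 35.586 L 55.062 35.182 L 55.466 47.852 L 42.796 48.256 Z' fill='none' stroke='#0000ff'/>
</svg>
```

viewBox `0 0 124.860 140.957` with mm width/height → 1 unit = 1 mm. Flip: y_m = 140.957 − y_svg.

**Shape 1** — `<path>` closed polygon, stroke `#ff00ff` → cut (S884, F1400). Machine vertices: (44.961,86.561) → (93.163,5.723) → (93.717,57.551) → (9.867,134.476) → (76.504,56.439) → (57.044,124.793) → (44.961,86.561). Closed: final G1 returns to the first vertex.

**Shape 2** — `<path>` regular polygon, stroke `#0000ff` → engrave (S210, F3966). Machine vertices: (42.392,105.371) → (55.062,105.775) → (55.466,93.105) → (42.796,92.701) → (42.392,105.371). Closed: final G1 returns to the first vertex.

G21
G90
G00 X44.961 Y86.561
M4 S884
G1 X93.163 Y5.723 F1400
G1 X93.717 Y57.551
G1 X9.867 Y134.476
G1 X76.504 Y56.439
G1 X57.044 Y124.793
G1 X44.961 Y86.561
M5
G00 X42.392 Y105.371
M4 S210
G1 X55.062 Y105.775 F3966
G1 X55.466 Y93.105
G1 X42.796 Y92.701
G1 X42.392 Y105.371
M5
G00 X0.000 Y0.000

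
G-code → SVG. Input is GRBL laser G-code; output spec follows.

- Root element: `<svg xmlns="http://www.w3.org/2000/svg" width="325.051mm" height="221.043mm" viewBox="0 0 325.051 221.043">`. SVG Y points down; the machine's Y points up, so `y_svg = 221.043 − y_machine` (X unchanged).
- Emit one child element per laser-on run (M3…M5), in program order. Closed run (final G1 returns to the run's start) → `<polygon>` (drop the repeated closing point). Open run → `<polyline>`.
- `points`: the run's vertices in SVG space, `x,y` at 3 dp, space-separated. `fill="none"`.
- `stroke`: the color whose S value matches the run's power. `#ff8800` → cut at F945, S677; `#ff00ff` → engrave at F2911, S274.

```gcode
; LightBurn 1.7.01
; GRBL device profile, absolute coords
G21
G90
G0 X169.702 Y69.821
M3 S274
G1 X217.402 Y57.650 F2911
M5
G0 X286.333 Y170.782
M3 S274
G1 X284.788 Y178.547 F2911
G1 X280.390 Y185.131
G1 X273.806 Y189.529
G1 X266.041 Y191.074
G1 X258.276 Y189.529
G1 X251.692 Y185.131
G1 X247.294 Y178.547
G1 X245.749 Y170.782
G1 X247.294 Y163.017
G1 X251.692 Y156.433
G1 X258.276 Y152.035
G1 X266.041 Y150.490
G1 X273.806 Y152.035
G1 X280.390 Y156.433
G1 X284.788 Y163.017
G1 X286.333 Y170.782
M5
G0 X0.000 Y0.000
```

Machine Y-up, SVG Y-down with viewBox height 221.043, so y_svg = 221.043 − y_machine; X carries over. Every run uses S274, so all elements get stroke `#ff00ff` (engrave).

Run 1: The run is open, so emit a `<polyline>` with points (Y-flipped): 169.702,151.222 217.402,163.393.

Run 2: The run returns to its start, so emit a `<polygon>` with points (Y-flipped): 286.333,50.261 284.788,42.496 280.390,35.912 273.806,31.514 266.041,29.969 258.276,31.514 251.692,35.912 247.294,42.496 245.749,50.261 247.294,58.026 251.692,64.610 258.276,69.008 266.041,70.553 273.806,69.008 280.390,64.610 284.788,58.026.

<svg xmlns="http://www.w3.org/2000/svg" width="325.051mm" height="221.043mm" viewBox="0 0 325.051 221.043">
  <polyline points="169.702,151.222 217.402,163.393" fill="none" stroke="#ff00ff"/>
  <polygon points="286.333,50.261 284.788,42.496 280.390,35.912 273.806,31.514 266.041,29.969 258.276,31.514 251.692,35.912 247.294,42.496 245.749,50.261 247.294,58.026 251.692,64.610 258.276,69.008 266.041,70.553 273.806,69.008 280.390,64.610 284.788,58.026" fill="none" stroke="#ff00ff"/>
</svg>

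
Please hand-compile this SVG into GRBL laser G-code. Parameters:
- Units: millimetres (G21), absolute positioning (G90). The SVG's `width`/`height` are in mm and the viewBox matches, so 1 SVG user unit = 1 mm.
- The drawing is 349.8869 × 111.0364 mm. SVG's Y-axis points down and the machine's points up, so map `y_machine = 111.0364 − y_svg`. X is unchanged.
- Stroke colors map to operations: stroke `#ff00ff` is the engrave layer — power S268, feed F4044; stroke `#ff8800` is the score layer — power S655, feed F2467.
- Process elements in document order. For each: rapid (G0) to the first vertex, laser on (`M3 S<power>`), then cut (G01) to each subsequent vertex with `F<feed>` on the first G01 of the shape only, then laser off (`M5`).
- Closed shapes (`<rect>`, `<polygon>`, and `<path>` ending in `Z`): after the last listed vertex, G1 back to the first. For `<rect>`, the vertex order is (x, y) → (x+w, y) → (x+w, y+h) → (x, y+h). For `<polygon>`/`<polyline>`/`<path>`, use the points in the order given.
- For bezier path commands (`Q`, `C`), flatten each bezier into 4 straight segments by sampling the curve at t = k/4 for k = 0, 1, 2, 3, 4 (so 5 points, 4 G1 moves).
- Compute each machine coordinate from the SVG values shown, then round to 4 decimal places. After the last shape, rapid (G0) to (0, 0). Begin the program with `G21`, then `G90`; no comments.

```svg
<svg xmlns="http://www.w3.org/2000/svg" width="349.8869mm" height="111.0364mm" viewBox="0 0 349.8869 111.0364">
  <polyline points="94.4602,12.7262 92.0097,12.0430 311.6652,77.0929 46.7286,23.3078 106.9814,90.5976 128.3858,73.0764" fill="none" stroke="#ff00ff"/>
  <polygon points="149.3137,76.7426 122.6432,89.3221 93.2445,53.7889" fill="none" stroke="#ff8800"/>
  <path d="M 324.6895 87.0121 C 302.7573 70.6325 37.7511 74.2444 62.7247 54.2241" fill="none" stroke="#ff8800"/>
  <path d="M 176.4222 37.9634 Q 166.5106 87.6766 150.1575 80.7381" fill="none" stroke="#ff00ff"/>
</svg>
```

G21
G90
G0 X94.4602 Y98.3102
M3 S268
G01 X92.0097 Y98.9934 F4044
G01 X311.6652 Y33.9435
G01 X46.7286 Y87.7286
G01 X106.9814 Y20.4388
G01 X128.3858 Y37.9600
M5
G0 X149.3137 Y34.2938
M3 S655
G01 X122.6432 Y21.7143 F2467
G01 X93.2445 Y57.2475
G01 X149.3137 Y34.2938
M5
G0 X324.6895 Y24.0243
M3 S655
G01 X270.9929 Y33.2422 F2467
G01 X176.1174 Y39.0530
G01 X90.0367 Y45.5465
G01 X62.7247 Y56.8123
M5
G0 X176.4222 Y73.0730
M3 S268
G01 X171.0638 Y51.7571 F4044
G01 X164.9002 Y37.5227
G01 X157.9315 Y30.3698
G01 X150.1575 Y30.2983
M5
G0 X0.0000 Y0.0000

1 u = 1 mm; y_m = 111.0364 − y.

[1] `<polyline>` open polyline, #ff00ff→engrave S268 F4044: (94.4602,98.3102) → (92.0097,98.9934) → (311.6652,33.9435) → (46.7286,87.7286) → (106.9814,20.4388) → (128.3858,37.9600)

[2] `<polygon>` closed polygon, #ff8800→score S655 F2467: (149.3137,34.2938) → (122.6432,21.7143) → (93.2445,57.2475) → (149.3137,34.2938) (closed)

[3] `<path>` cubic bezier, #ff8800→score S655 F2467: (324.6895,24.0243) → (270.9929,33.2422) → (176.1174,39.0530) → (90.0367,45.5465) → (62.7247,56.8123)

[4] `<path>` quadratic bezier, #ff00ff→engrave S268 F4044: (176.4222,73.0730) → (171.0638,51.7571) → (164.9002,37.5227) → (157.9315,30.3698) → (150.1575,30.2983)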